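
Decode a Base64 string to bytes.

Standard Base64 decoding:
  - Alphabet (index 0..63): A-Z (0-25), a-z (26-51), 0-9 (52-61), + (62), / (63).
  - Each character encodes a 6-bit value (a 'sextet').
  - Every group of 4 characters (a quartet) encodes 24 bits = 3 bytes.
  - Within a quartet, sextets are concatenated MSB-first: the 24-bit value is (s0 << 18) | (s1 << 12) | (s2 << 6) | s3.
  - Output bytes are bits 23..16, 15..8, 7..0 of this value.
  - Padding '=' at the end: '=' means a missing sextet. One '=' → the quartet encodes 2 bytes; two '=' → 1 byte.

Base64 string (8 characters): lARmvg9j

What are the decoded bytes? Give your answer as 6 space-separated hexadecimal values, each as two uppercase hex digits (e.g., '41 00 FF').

After char 0 ('l'=37): chars_in_quartet=1 acc=0x25 bytes_emitted=0
After char 1 ('A'=0): chars_in_quartet=2 acc=0x940 bytes_emitted=0
After char 2 ('R'=17): chars_in_quartet=3 acc=0x25011 bytes_emitted=0
After char 3 ('m'=38): chars_in_quartet=4 acc=0x940466 -> emit 94 04 66, reset; bytes_emitted=3
After char 4 ('v'=47): chars_in_quartet=1 acc=0x2F bytes_emitted=3
After char 5 ('g'=32): chars_in_quartet=2 acc=0xBE0 bytes_emitted=3
After char 6 ('9'=61): chars_in_quartet=3 acc=0x2F83D bytes_emitted=3
After char 7 ('j'=35): chars_in_quartet=4 acc=0xBE0F63 -> emit BE 0F 63, reset; bytes_emitted=6

Answer: 94 04 66 BE 0F 63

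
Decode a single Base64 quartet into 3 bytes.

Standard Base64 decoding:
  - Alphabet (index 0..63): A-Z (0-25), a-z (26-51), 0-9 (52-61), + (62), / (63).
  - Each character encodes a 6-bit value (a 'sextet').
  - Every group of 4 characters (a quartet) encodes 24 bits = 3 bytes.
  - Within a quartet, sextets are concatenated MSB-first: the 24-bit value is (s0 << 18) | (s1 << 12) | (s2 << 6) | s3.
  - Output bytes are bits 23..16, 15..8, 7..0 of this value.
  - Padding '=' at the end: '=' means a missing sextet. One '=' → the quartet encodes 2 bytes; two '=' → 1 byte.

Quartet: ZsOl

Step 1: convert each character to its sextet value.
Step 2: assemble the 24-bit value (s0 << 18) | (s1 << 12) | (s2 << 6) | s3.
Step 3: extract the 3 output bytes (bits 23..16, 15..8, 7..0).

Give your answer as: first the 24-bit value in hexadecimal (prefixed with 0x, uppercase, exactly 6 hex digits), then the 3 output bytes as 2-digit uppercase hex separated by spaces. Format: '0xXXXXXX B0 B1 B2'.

Answer: 0x66C3A5 66 C3 A5

Derivation:
Sextets: Z=25, s=44, O=14, l=37
24-bit: (25<<18) | (44<<12) | (14<<6) | 37
      = 0x640000 | 0x02C000 | 0x000380 | 0x000025
      = 0x66C3A5
Bytes: (v>>16)&0xFF=66, (v>>8)&0xFF=C3, v&0xFF=A5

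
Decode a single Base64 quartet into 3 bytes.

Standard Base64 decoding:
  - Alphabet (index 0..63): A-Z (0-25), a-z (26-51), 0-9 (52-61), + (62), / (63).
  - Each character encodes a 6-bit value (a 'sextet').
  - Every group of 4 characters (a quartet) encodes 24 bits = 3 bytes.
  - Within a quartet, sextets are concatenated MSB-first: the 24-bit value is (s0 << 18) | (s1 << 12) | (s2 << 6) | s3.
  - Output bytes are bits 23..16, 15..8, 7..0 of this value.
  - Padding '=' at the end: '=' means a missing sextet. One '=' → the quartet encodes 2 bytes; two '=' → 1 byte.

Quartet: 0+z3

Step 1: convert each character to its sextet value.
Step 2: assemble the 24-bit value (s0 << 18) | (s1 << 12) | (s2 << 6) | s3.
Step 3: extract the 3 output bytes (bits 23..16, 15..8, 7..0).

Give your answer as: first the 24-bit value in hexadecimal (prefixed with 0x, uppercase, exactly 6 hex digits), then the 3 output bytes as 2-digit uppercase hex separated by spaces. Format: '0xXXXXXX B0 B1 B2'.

Sextets: 0=52, +=62, z=51, 3=55
24-bit: (52<<18) | (62<<12) | (51<<6) | 55
      = 0xD00000 | 0x03E000 | 0x000CC0 | 0x000037
      = 0xD3ECF7
Bytes: (v>>16)&0xFF=D3, (v>>8)&0xFF=EC, v&0xFF=F7

Answer: 0xD3ECF7 D3 EC F7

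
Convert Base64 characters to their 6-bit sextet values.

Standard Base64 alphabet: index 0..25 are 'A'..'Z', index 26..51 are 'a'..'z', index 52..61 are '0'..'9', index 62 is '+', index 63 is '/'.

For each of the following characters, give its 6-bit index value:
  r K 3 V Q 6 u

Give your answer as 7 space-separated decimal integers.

'r': a..z range, 26 + ord('r') − ord('a') = 43
'K': A..Z range, ord('K') − ord('A') = 10
'3': 0..9 range, 52 + ord('3') − ord('0') = 55
'V': A..Z range, ord('V') − ord('A') = 21
'Q': A..Z range, ord('Q') − ord('A') = 16
'6': 0..9 range, 52 + ord('6') − ord('0') = 58
'u': a..z range, 26 + ord('u') − ord('a') = 46

Answer: 43 10 55 21 16 58 46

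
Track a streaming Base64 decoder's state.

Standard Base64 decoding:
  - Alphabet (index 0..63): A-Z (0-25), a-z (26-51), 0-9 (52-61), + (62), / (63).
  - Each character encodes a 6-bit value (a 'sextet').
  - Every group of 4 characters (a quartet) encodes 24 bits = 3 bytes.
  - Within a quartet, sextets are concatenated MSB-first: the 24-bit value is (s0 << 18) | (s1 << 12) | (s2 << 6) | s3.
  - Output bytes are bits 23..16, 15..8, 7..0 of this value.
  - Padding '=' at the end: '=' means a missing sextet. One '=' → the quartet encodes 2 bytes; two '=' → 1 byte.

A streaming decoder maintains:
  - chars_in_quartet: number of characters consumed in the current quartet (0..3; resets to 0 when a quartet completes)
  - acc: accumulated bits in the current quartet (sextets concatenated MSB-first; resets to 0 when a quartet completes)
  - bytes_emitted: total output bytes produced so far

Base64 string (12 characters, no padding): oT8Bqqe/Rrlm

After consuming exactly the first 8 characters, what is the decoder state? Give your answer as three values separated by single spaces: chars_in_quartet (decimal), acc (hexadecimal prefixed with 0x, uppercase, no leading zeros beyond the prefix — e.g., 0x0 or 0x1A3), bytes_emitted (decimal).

Answer: 0 0x0 6

Derivation:
After char 0 ('o'=40): chars_in_quartet=1 acc=0x28 bytes_emitted=0
After char 1 ('T'=19): chars_in_quartet=2 acc=0xA13 bytes_emitted=0
After char 2 ('8'=60): chars_in_quartet=3 acc=0x284FC bytes_emitted=0
After char 3 ('B'=1): chars_in_quartet=4 acc=0xA13F01 -> emit A1 3F 01, reset; bytes_emitted=3
After char 4 ('q'=42): chars_in_quartet=1 acc=0x2A bytes_emitted=3
After char 5 ('q'=42): chars_in_quartet=2 acc=0xAAA bytes_emitted=3
After char 6 ('e'=30): chars_in_quartet=3 acc=0x2AA9E bytes_emitted=3
After char 7 ('/'=63): chars_in_quartet=4 acc=0xAAA7BF -> emit AA A7 BF, reset; bytes_emitted=6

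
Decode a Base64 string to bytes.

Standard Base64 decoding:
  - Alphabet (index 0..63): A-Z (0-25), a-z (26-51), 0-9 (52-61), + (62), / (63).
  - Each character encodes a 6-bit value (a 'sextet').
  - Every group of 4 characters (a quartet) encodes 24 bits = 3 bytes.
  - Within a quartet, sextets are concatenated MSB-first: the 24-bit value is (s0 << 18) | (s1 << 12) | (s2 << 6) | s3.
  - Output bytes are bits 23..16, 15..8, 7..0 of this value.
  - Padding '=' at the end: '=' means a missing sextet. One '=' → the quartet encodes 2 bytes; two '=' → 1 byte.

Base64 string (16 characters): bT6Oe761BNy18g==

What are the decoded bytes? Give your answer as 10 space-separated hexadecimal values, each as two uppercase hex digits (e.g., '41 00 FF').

After char 0 ('b'=27): chars_in_quartet=1 acc=0x1B bytes_emitted=0
After char 1 ('T'=19): chars_in_quartet=2 acc=0x6D3 bytes_emitted=0
After char 2 ('6'=58): chars_in_quartet=3 acc=0x1B4FA bytes_emitted=0
After char 3 ('O'=14): chars_in_quartet=4 acc=0x6D3E8E -> emit 6D 3E 8E, reset; bytes_emitted=3
After char 4 ('e'=30): chars_in_quartet=1 acc=0x1E bytes_emitted=3
After char 5 ('7'=59): chars_in_quartet=2 acc=0x7BB bytes_emitted=3
After char 6 ('6'=58): chars_in_quartet=3 acc=0x1EEFA bytes_emitted=3
After char 7 ('1'=53): chars_in_quartet=4 acc=0x7BBEB5 -> emit 7B BE B5, reset; bytes_emitted=6
After char 8 ('B'=1): chars_in_quartet=1 acc=0x1 bytes_emitted=6
After char 9 ('N'=13): chars_in_quartet=2 acc=0x4D bytes_emitted=6
After char 10 ('y'=50): chars_in_quartet=3 acc=0x1372 bytes_emitted=6
After char 11 ('1'=53): chars_in_quartet=4 acc=0x4DCB5 -> emit 04 DC B5, reset; bytes_emitted=9
After char 12 ('8'=60): chars_in_quartet=1 acc=0x3C bytes_emitted=9
After char 13 ('g'=32): chars_in_quartet=2 acc=0xF20 bytes_emitted=9
Padding '==': partial quartet acc=0xF20 -> emit F2; bytes_emitted=10

Answer: 6D 3E 8E 7B BE B5 04 DC B5 F2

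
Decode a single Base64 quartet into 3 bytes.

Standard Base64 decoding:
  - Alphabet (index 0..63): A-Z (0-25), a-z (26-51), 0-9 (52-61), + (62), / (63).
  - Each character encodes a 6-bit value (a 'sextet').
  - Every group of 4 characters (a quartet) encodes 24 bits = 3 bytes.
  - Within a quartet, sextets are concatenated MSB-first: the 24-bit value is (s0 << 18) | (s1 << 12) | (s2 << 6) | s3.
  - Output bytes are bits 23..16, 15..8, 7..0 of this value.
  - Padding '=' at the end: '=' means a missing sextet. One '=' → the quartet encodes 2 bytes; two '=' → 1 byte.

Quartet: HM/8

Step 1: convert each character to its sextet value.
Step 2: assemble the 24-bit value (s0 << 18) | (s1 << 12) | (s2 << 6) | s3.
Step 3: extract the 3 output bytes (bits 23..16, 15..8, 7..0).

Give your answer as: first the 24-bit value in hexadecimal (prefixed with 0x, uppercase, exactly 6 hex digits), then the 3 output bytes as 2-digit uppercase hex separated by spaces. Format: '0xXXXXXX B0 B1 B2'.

Sextets: H=7, M=12, /=63, 8=60
24-bit: (7<<18) | (12<<12) | (63<<6) | 60
      = 0x1C0000 | 0x00C000 | 0x000FC0 | 0x00003C
      = 0x1CCFFC
Bytes: (v>>16)&0xFF=1C, (v>>8)&0xFF=CF, v&0xFF=FC

Answer: 0x1CCFFC 1C CF FC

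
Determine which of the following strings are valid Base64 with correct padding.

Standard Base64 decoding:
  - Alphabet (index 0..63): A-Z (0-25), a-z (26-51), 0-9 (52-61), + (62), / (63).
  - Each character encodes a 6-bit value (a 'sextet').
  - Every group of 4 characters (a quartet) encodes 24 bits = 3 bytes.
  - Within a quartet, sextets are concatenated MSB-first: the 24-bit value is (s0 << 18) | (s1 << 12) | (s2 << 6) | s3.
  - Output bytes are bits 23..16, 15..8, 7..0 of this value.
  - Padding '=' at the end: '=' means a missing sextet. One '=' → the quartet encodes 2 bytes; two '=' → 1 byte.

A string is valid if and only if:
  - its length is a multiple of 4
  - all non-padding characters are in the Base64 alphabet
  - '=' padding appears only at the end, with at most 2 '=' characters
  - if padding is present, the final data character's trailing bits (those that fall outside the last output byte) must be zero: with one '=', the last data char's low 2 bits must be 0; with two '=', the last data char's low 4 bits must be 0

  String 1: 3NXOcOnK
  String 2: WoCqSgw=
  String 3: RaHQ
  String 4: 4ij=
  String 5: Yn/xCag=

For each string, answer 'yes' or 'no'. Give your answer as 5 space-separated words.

Answer: yes yes yes no yes

Derivation:
String 1: '3NXOcOnK' → valid
String 2: 'WoCqSgw=' → valid
String 3: 'RaHQ' → valid
String 4: '4ij=' → invalid (bad trailing bits)
String 5: 'Yn/xCag=' → valid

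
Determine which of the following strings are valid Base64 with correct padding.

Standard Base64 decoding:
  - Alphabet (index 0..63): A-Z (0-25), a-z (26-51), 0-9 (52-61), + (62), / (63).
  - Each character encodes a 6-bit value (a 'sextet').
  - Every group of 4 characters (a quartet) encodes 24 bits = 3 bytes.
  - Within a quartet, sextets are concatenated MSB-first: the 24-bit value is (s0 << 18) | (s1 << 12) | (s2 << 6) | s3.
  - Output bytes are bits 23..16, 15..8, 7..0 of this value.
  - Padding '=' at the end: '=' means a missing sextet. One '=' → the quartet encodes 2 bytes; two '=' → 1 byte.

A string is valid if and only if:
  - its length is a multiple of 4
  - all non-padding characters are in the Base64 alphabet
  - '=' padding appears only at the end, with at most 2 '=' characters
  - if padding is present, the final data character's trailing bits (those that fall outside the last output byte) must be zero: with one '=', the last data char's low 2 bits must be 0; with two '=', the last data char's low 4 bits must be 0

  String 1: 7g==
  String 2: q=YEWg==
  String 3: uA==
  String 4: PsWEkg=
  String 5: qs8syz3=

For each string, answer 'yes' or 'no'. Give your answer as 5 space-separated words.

String 1: '7g==' → valid
String 2: 'q=YEWg==' → invalid (bad char(s): ['=']; '=' in middle)
String 3: 'uA==' → valid
String 4: 'PsWEkg=' → invalid (len=7 not mult of 4)
String 5: 'qs8syz3=' → invalid (bad trailing bits)

Answer: yes no yes no no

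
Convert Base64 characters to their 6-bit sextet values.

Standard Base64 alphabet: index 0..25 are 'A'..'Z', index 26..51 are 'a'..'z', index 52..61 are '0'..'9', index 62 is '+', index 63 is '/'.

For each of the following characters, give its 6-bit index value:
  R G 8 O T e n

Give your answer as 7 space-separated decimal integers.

Answer: 17 6 60 14 19 30 39

Derivation:
'R': A..Z range, ord('R') − ord('A') = 17
'G': A..Z range, ord('G') − ord('A') = 6
'8': 0..9 range, 52 + ord('8') − ord('0') = 60
'O': A..Z range, ord('O') − ord('A') = 14
'T': A..Z range, ord('T') − ord('A') = 19
'e': a..z range, 26 + ord('e') − ord('a') = 30
'n': a..z range, 26 + ord('n') − ord('a') = 39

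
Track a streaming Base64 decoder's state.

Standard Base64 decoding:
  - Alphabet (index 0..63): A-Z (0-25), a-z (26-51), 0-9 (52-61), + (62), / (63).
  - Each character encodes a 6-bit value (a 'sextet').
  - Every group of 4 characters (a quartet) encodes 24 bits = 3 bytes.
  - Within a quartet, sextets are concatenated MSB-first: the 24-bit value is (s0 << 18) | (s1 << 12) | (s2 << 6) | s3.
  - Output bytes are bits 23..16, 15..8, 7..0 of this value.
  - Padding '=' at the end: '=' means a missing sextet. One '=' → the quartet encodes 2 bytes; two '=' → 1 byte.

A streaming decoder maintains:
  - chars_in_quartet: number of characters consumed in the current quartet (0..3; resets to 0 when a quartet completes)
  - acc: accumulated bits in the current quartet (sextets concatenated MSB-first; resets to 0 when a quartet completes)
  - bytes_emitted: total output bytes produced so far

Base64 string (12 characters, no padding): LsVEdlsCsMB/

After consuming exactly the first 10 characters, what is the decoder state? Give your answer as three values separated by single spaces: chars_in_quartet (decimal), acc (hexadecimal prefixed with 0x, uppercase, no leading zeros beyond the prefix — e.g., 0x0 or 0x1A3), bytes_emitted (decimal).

After char 0 ('L'=11): chars_in_quartet=1 acc=0xB bytes_emitted=0
After char 1 ('s'=44): chars_in_quartet=2 acc=0x2EC bytes_emitted=0
After char 2 ('V'=21): chars_in_quartet=3 acc=0xBB15 bytes_emitted=0
After char 3 ('E'=4): chars_in_quartet=4 acc=0x2EC544 -> emit 2E C5 44, reset; bytes_emitted=3
After char 4 ('d'=29): chars_in_quartet=1 acc=0x1D bytes_emitted=3
After char 5 ('l'=37): chars_in_quartet=2 acc=0x765 bytes_emitted=3
After char 6 ('s'=44): chars_in_quartet=3 acc=0x1D96C bytes_emitted=3
After char 7 ('C'=2): chars_in_quartet=4 acc=0x765B02 -> emit 76 5B 02, reset; bytes_emitted=6
After char 8 ('s'=44): chars_in_quartet=1 acc=0x2C bytes_emitted=6
After char 9 ('M'=12): chars_in_quartet=2 acc=0xB0C bytes_emitted=6

Answer: 2 0xB0C 6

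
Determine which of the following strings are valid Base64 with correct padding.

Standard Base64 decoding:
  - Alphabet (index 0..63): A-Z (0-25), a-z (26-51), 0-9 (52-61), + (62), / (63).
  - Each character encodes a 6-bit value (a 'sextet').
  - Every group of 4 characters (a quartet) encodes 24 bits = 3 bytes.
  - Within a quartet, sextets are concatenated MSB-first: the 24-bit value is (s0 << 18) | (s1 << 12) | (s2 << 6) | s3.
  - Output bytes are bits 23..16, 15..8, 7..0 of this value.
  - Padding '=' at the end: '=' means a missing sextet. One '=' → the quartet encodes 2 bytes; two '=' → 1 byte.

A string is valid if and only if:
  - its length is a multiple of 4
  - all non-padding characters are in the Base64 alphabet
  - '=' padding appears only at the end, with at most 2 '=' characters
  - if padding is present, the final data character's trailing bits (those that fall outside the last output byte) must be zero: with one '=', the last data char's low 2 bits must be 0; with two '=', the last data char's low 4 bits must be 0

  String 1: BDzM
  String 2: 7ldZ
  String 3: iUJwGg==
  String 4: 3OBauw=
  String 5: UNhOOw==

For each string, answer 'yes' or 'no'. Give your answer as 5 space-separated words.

String 1: 'BDzM' → valid
String 2: '7ldZ' → valid
String 3: 'iUJwGg==' → valid
String 4: '3OBauw=' → invalid (len=7 not mult of 4)
String 5: 'UNhOOw==' → valid

Answer: yes yes yes no yes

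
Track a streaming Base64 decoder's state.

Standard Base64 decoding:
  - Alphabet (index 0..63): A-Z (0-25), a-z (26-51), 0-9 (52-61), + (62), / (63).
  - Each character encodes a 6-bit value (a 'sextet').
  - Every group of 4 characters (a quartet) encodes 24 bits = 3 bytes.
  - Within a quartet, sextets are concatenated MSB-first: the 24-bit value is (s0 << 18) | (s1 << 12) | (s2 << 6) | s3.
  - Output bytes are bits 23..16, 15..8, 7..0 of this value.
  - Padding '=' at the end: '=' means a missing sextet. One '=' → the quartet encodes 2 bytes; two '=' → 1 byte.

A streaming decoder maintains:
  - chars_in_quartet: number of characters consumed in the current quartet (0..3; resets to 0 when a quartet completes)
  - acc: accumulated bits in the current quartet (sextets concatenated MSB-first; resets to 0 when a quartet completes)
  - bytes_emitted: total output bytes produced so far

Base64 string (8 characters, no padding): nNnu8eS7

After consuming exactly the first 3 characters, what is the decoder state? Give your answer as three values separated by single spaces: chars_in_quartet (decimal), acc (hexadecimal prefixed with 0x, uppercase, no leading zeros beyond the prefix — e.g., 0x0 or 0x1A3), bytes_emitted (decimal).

After char 0 ('n'=39): chars_in_quartet=1 acc=0x27 bytes_emitted=0
After char 1 ('N'=13): chars_in_quartet=2 acc=0x9CD bytes_emitted=0
After char 2 ('n'=39): chars_in_quartet=3 acc=0x27367 bytes_emitted=0

Answer: 3 0x27367 0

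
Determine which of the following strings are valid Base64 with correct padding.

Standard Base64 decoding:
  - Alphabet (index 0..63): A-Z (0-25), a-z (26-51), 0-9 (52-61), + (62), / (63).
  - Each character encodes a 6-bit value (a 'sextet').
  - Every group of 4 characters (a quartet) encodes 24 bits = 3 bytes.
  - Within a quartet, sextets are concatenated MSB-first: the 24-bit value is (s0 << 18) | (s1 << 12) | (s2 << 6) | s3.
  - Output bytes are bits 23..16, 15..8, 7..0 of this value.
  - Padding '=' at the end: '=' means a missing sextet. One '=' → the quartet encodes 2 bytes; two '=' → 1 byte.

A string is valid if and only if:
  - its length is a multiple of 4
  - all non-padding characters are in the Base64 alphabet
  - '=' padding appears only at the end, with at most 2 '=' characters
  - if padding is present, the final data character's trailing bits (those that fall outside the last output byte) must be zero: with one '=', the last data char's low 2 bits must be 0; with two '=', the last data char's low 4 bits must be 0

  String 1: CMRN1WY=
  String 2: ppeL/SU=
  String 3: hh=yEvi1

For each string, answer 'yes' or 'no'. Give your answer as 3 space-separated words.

Answer: yes yes no

Derivation:
String 1: 'CMRN1WY=' → valid
String 2: 'ppeL/SU=' → valid
String 3: 'hh=yEvi1' → invalid (bad char(s): ['=']; '=' in middle)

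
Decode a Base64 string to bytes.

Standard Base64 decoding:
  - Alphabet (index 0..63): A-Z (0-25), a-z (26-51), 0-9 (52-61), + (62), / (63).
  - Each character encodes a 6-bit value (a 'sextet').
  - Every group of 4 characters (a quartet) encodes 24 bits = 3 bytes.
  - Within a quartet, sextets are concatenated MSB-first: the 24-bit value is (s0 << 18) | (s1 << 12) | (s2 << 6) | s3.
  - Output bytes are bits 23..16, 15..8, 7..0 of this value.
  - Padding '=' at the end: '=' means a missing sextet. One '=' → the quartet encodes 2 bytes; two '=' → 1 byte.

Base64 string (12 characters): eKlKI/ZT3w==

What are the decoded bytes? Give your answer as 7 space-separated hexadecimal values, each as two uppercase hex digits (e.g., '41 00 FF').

Answer: 78 A9 4A 23 F6 53 DF

Derivation:
After char 0 ('e'=30): chars_in_quartet=1 acc=0x1E bytes_emitted=0
After char 1 ('K'=10): chars_in_quartet=2 acc=0x78A bytes_emitted=0
After char 2 ('l'=37): chars_in_quartet=3 acc=0x1E2A5 bytes_emitted=0
After char 3 ('K'=10): chars_in_quartet=4 acc=0x78A94A -> emit 78 A9 4A, reset; bytes_emitted=3
After char 4 ('I'=8): chars_in_quartet=1 acc=0x8 bytes_emitted=3
After char 5 ('/'=63): chars_in_quartet=2 acc=0x23F bytes_emitted=3
After char 6 ('Z'=25): chars_in_quartet=3 acc=0x8FD9 bytes_emitted=3
After char 7 ('T'=19): chars_in_quartet=4 acc=0x23F653 -> emit 23 F6 53, reset; bytes_emitted=6
After char 8 ('3'=55): chars_in_quartet=1 acc=0x37 bytes_emitted=6
After char 9 ('w'=48): chars_in_quartet=2 acc=0xDF0 bytes_emitted=6
Padding '==': partial quartet acc=0xDF0 -> emit DF; bytes_emitted=7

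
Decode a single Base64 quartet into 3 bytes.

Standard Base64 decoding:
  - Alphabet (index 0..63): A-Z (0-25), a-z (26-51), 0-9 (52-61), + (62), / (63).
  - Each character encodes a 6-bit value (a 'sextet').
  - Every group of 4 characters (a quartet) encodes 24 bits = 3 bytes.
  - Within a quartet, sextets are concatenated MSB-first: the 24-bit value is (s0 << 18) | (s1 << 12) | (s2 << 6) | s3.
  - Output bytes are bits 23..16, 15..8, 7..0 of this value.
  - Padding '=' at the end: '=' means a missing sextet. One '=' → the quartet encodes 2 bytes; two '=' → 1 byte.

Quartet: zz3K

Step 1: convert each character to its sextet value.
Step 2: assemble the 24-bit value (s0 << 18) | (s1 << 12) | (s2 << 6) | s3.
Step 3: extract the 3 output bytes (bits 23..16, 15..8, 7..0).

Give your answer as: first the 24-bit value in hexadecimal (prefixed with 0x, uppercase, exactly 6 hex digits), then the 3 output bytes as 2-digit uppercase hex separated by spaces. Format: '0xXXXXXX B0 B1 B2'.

Answer: 0xCF3DCA CF 3D CA

Derivation:
Sextets: z=51, z=51, 3=55, K=10
24-bit: (51<<18) | (51<<12) | (55<<6) | 10
      = 0xCC0000 | 0x033000 | 0x000DC0 | 0x00000A
      = 0xCF3DCA
Bytes: (v>>16)&0xFF=CF, (v>>8)&0xFF=3D, v&0xFF=CA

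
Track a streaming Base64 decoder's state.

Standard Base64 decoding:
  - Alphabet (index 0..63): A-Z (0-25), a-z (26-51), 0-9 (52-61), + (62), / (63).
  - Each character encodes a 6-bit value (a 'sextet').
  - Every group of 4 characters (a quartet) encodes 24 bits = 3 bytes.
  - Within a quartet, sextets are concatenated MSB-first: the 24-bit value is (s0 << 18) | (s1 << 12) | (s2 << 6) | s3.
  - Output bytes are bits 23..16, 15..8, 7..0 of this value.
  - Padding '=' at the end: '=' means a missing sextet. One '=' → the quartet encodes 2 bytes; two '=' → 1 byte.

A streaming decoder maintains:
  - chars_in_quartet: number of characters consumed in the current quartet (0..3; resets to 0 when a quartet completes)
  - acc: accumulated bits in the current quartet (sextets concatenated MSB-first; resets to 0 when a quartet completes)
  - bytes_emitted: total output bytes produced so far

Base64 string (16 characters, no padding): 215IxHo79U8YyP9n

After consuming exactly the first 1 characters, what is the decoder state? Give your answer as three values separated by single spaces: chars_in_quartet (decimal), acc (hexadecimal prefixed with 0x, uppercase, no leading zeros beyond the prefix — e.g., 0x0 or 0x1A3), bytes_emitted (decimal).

Answer: 1 0x36 0

Derivation:
After char 0 ('2'=54): chars_in_quartet=1 acc=0x36 bytes_emitted=0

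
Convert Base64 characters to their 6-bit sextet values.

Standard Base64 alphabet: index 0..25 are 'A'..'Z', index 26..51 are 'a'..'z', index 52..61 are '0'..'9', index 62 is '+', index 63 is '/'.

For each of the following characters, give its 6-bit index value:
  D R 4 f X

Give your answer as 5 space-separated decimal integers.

Answer: 3 17 56 31 23

Derivation:
'D': A..Z range, ord('D') − ord('A') = 3
'R': A..Z range, ord('R') − ord('A') = 17
'4': 0..9 range, 52 + ord('4') − ord('0') = 56
'f': a..z range, 26 + ord('f') − ord('a') = 31
'X': A..Z range, ord('X') − ord('A') = 23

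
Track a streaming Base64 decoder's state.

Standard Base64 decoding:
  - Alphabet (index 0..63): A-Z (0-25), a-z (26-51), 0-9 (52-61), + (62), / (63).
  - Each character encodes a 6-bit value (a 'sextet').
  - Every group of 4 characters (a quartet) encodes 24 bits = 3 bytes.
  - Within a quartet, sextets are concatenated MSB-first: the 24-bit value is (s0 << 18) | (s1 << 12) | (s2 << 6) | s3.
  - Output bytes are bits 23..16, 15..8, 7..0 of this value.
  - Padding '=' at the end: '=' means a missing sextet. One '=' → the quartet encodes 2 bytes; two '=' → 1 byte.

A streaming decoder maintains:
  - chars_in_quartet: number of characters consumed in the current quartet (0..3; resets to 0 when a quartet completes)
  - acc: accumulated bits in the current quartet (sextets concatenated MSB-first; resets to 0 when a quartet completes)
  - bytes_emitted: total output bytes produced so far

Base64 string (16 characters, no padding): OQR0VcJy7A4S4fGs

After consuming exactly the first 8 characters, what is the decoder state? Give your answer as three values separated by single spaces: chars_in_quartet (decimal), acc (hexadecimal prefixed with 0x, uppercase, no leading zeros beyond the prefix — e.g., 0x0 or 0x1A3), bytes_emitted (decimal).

Answer: 0 0x0 6

Derivation:
After char 0 ('O'=14): chars_in_quartet=1 acc=0xE bytes_emitted=0
After char 1 ('Q'=16): chars_in_quartet=2 acc=0x390 bytes_emitted=0
After char 2 ('R'=17): chars_in_quartet=3 acc=0xE411 bytes_emitted=0
After char 3 ('0'=52): chars_in_quartet=4 acc=0x390474 -> emit 39 04 74, reset; bytes_emitted=3
After char 4 ('V'=21): chars_in_quartet=1 acc=0x15 bytes_emitted=3
After char 5 ('c'=28): chars_in_quartet=2 acc=0x55C bytes_emitted=3
After char 6 ('J'=9): chars_in_quartet=3 acc=0x15709 bytes_emitted=3
After char 7 ('y'=50): chars_in_quartet=4 acc=0x55C272 -> emit 55 C2 72, reset; bytes_emitted=6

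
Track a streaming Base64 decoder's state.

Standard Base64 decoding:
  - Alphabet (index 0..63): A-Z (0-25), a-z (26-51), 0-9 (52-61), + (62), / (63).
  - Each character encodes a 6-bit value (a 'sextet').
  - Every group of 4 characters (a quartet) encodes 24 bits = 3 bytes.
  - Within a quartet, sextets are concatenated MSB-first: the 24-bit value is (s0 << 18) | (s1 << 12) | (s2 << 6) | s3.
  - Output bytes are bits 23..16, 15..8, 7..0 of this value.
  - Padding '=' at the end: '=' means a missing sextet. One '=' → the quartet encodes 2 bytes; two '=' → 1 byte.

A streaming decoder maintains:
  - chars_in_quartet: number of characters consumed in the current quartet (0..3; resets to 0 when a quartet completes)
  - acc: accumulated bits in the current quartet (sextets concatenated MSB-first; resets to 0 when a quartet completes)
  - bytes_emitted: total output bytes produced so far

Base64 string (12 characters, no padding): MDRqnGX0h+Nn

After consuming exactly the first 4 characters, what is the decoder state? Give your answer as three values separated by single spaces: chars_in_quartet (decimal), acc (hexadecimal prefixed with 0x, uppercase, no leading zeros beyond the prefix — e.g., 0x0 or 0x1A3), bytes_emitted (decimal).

After char 0 ('M'=12): chars_in_quartet=1 acc=0xC bytes_emitted=0
After char 1 ('D'=3): chars_in_quartet=2 acc=0x303 bytes_emitted=0
After char 2 ('R'=17): chars_in_quartet=3 acc=0xC0D1 bytes_emitted=0
After char 3 ('q'=42): chars_in_quartet=4 acc=0x30346A -> emit 30 34 6A, reset; bytes_emitted=3

Answer: 0 0x0 3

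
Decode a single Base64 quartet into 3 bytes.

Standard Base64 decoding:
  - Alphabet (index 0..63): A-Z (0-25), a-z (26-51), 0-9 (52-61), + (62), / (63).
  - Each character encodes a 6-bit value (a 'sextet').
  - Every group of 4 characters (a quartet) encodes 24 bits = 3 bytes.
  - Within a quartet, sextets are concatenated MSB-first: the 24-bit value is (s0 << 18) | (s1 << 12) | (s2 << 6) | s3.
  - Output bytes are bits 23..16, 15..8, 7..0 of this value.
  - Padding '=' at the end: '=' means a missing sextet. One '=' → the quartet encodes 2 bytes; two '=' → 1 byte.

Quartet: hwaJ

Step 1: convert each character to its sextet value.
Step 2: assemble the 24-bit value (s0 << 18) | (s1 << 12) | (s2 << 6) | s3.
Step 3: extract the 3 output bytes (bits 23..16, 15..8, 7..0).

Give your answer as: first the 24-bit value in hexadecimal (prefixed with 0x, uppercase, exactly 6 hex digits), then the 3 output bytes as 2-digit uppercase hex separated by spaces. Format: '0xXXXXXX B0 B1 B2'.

Answer: 0x870689 87 06 89

Derivation:
Sextets: h=33, w=48, a=26, J=9
24-bit: (33<<18) | (48<<12) | (26<<6) | 9
      = 0x840000 | 0x030000 | 0x000680 | 0x000009
      = 0x870689
Bytes: (v>>16)&0xFF=87, (v>>8)&0xFF=06, v&0xFF=89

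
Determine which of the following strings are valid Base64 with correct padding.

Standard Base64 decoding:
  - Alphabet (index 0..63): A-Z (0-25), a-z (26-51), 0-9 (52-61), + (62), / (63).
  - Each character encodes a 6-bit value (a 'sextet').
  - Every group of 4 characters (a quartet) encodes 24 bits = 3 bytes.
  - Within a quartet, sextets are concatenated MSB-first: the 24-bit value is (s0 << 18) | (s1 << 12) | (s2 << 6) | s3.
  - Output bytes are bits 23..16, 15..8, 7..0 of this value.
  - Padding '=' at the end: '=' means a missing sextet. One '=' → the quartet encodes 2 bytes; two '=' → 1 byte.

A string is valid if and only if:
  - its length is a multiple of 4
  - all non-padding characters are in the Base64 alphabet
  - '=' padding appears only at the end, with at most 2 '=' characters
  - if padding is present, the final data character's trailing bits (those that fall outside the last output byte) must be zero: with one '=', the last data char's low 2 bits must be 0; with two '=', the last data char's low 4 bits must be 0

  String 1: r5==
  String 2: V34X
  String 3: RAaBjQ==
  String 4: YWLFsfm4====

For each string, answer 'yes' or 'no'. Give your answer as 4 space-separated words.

String 1: 'r5==' → invalid (bad trailing bits)
String 2: 'V34X' → valid
String 3: 'RAaBjQ==' → valid
String 4: 'YWLFsfm4====' → invalid (4 pad chars (max 2))

Answer: no yes yes no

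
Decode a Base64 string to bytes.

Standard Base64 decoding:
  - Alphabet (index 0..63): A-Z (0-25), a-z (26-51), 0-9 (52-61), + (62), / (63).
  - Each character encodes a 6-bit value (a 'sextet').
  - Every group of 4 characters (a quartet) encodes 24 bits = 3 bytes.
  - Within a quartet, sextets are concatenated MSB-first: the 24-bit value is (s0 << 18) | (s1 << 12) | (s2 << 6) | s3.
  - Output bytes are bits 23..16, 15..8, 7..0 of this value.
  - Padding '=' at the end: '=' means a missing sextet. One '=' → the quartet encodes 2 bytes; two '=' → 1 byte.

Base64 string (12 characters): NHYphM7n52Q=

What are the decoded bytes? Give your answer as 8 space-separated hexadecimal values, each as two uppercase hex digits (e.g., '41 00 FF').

After char 0 ('N'=13): chars_in_quartet=1 acc=0xD bytes_emitted=0
After char 1 ('H'=7): chars_in_quartet=2 acc=0x347 bytes_emitted=0
After char 2 ('Y'=24): chars_in_quartet=3 acc=0xD1D8 bytes_emitted=0
After char 3 ('p'=41): chars_in_quartet=4 acc=0x347629 -> emit 34 76 29, reset; bytes_emitted=3
After char 4 ('h'=33): chars_in_quartet=1 acc=0x21 bytes_emitted=3
After char 5 ('M'=12): chars_in_quartet=2 acc=0x84C bytes_emitted=3
After char 6 ('7'=59): chars_in_quartet=3 acc=0x2133B bytes_emitted=3
After char 7 ('n'=39): chars_in_quartet=4 acc=0x84CEE7 -> emit 84 CE E7, reset; bytes_emitted=6
After char 8 ('5'=57): chars_in_quartet=1 acc=0x39 bytes_emitted=6
After char 9 ('2'=54): chars_in_quartet=2 acc=0xE76 bytes_emitted=6
After char 10 ('Q'=16): chars_in_quartet=3 acc=0x39D90 bytes_emitted=6
Padding '=': partial quartet acc=0x39D90 -> emit E7 64; bytes_emitted=8

Answer: 34 76 29 84 CE E7 E7 64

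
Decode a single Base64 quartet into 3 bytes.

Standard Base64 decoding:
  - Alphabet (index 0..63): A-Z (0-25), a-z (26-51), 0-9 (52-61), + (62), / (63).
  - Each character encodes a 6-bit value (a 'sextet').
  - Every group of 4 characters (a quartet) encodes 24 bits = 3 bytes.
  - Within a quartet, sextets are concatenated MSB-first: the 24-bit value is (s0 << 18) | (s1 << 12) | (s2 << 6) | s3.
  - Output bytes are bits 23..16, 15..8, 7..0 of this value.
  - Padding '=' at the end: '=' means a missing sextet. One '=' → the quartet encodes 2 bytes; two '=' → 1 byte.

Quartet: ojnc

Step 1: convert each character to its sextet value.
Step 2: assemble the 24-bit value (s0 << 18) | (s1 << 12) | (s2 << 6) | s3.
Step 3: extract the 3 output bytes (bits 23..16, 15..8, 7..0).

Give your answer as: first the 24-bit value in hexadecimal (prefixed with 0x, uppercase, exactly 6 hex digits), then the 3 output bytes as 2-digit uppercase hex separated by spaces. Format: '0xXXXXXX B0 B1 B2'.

Answer: 0xA239DC A2 39 DC

Derivation:
Sextets: o=40, j=35, n=39, c=28
24-bit: (40<<18) | (35<<12) | (39<<6) | 28
      = 0xA00000 | 0x023000 | 0x0009C0 | 0x00001C
      = 0xA239DC
Bytes: (v>>16)&0xFF=A2, (v>>8)&0xFF=39, v&0xFF=DC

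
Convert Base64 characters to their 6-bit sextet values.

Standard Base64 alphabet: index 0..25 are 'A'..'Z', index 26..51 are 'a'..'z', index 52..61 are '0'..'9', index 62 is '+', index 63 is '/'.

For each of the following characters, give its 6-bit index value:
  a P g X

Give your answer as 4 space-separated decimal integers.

Answer: 26 15 32 23

Derivation:
'a': a..z range, 26 + ord('a') − ord('a') = 26
'P': A..Z range, ord('P') − ord('A') = 15
'g': a..z range, 26 + ord('g') − ord('a') = 32
'X': A..Z range, ord('X') − ord('A') = 23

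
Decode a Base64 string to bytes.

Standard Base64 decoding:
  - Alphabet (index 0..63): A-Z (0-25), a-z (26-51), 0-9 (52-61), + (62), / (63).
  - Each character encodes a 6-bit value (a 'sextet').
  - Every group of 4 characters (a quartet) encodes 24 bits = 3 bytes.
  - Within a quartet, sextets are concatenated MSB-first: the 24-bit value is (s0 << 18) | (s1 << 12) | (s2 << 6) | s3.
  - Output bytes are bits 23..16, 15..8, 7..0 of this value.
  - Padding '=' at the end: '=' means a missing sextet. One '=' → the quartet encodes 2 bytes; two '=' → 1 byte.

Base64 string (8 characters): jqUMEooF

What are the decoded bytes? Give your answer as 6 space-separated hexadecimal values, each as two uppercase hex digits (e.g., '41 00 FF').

Answer: 8E A5 0C 12 8A 05

Derivation:
After char 0 ('j'=35): chars_in_quartet=1 acc=0x23 bytes_emitted=0
After char 1 ('q'=42): chars_in_quartet=2 acc=0x8EA bytes_emitted=0
After char 2 ('U'=20): chars_in_quartet=3 acc=0x23A94 bytes_emitted=0
After char 3 ('M'=12): chars_in_quartet=4 acc=0x8EA50C -> emit 8E A5 0C, reset; bytes_emitted=3
After char 4 ('E'=4): chars_in_quartet=1 acc=0x4 bytes_emitted=3
After char 5 ('o'=40): chars_in_quartet=2 acc=0x128 bytes_emitted=3
After char 6 ('o'=40): chars_in_quartet=3 acc=0x4A28 bytes_emitted=3
After char 7 ('F'=5): chars_in_quartet=4 acc=0x128A05 -> emit 12 8A 05, reset; bytes_emitted=6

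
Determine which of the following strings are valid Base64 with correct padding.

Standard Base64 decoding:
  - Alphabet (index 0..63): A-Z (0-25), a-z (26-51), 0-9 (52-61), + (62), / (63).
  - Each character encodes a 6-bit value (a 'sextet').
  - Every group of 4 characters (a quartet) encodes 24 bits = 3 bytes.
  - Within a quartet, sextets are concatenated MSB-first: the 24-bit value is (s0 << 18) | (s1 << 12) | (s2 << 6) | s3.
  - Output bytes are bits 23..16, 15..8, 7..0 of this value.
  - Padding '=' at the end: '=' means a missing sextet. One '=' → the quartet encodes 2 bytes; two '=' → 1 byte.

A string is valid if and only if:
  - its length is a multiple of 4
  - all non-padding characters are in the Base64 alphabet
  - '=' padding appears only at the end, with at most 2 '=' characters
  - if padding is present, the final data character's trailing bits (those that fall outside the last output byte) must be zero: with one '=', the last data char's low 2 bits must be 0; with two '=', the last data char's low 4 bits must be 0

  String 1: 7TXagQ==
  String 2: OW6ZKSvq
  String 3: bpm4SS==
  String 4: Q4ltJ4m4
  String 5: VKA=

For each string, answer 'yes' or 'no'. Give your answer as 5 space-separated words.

Answer: yes yes no yes yes

Derivation:
String 1: '7TXagQ==' → valid
String 2: 'OW6ZKSvq' → valid
String 3: 'bpm4SS==' → invalid (bad trailing bits)
String 4: 'Q4ltJ4m4' → valid
String 5: 'VKA=' → valid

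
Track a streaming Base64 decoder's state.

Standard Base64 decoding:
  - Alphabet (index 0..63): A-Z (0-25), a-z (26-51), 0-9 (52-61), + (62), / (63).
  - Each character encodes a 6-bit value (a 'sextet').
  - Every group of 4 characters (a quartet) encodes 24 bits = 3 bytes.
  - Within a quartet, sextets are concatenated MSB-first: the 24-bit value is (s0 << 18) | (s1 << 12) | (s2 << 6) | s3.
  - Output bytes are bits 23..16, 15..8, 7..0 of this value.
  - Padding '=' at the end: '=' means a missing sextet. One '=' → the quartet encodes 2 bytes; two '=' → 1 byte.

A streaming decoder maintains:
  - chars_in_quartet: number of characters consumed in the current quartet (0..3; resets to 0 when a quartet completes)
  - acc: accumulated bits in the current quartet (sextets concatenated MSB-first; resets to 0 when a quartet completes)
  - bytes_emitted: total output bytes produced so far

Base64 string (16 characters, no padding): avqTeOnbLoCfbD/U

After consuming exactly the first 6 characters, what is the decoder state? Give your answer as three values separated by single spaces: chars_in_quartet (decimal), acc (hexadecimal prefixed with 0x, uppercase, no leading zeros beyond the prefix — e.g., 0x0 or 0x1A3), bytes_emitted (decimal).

Answer: 2 0x78E 3

Derivation:
After char 0 ('a'=26): chars_in_quartet=1 acc=0x1A bytes_emitted=0
After char 1 ('v'=47): chars_in_quartet=2 acc=0x6AF bytes_emitted=0
After char 2 ('q'=42): chars_in_quartet=3 acc=0x1ABEA bytes_emitted=0
After char 3 ('T'=19): chars_in_quartet=4 acc=0x6AFA93 -> emit 6A FA 93, reset; bytes_emitted=3
After char 4 ('e'=30): chars_in_quartet=1 acc=0x1E bytes_emitted=3
After char 5 ('O'=14): chars_in_quartet=2 acc=0x78E bytes_emitted=3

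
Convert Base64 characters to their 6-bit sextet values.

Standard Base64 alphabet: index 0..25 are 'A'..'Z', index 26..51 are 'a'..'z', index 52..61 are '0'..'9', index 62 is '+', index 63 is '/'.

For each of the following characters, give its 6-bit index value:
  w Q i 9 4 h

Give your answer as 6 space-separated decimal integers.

'w': a..z range, 26 + ord('w') − ord('a') = 48
'Q': A..Z range, ord('Q') − ord('A') = 16
'i': a..z range, 26 + ord('i') − ord('a') = 34
'9': 0..9 range, 52 + ord('9') − ord('0') = 61
'4': 0..9 range, 52 + ord('4') − ord('0') = 56
'h': a..z range, 26 + ord('h') − ord('a') = 33

Answer: 48 16 34 61 56 33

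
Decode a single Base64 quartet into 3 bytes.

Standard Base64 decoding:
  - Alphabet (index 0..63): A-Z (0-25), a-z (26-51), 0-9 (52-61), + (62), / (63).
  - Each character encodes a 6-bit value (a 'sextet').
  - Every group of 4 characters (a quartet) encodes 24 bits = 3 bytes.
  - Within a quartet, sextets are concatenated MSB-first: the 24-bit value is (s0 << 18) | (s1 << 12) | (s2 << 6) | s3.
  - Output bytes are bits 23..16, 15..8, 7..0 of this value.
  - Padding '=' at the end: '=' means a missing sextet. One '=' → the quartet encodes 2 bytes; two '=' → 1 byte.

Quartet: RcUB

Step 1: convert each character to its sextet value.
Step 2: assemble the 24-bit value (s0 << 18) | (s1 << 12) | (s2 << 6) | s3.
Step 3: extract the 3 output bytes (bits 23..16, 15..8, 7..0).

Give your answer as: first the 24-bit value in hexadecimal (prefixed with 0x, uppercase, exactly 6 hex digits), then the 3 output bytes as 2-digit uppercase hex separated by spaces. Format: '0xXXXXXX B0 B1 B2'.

Sextets: R=17, c=28, U=20, B=1
24-bit: (17<<18) | (28<<12) | (20<<6) | 1
      = 0x440000 | 0x01C000 | 0x000500 | 0x000001
      = 0x45C501
Bytes: (v>>16)&0xFF=45, (v>>8)&0xFF=C5, v&0xFF=01

Answer: 0x45C501 45 C5 01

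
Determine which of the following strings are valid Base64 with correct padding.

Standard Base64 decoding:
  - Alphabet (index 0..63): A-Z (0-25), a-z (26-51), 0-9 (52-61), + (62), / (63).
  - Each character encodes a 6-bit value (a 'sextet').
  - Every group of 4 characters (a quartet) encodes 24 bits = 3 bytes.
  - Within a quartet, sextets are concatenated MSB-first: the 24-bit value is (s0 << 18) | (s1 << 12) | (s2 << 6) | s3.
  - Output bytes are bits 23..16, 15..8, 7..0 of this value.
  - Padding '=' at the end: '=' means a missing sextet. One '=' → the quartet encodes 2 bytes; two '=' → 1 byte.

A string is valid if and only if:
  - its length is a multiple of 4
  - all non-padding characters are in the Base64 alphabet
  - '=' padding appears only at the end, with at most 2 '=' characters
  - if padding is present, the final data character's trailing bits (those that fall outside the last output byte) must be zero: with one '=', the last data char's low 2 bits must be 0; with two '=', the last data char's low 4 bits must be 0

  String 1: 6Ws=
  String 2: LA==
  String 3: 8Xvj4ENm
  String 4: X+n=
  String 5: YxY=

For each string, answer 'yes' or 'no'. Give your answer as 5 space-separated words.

String 1: '6Ws=' → valid
String 2: 'LA==' → valid
String 3: '8Xvj4ENm' → valid
String 4: 'X+n=' → invalid (bad trailing bits)
String 5: 'YxY=' → valid

Answer: yes yes yes no yes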